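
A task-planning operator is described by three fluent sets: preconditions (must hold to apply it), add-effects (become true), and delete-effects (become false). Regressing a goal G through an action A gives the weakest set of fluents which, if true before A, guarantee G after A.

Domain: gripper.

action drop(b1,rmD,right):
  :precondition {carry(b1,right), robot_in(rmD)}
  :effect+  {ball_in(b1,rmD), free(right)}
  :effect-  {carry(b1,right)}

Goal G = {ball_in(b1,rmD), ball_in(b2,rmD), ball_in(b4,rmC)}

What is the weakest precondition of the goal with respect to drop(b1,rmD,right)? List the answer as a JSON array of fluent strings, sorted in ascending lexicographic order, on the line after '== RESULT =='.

Regress:
  G ∩ del = {}  (empty — regression defined)
  G \ add = {ball_in(b1,rmD), ball_in(b2,rmD), ball_in(b4,rmC)} \ {ball_in(b1,rmD), free(right)} = {ball_in(b2,rmD), ball_in(b4,rmC)}
  ∪ pre   = {ball_in(b2,rmD), ball_in(b4,rmC)} ∪ {carry(b1,right), robot_in(rmD)}
          = {ball_in(b2,rmD), ball_in(b4,rmC), carry(b1,right), robot_in(rmD)}

== RESULT ==
["ball_in(b2,rmD)", "ball_in(b4,rmC)", "carry(b1,right)", "robot_in(rmD)"]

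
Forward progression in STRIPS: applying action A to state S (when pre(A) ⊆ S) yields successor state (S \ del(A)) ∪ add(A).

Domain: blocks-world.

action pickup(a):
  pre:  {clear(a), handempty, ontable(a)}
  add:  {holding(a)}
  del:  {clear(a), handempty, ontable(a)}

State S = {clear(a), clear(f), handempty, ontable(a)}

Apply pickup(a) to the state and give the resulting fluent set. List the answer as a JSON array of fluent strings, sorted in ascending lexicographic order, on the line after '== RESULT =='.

Progress:
  pre ⊆ S: {clear(a), handempty, ontable(a)} ⊆ S  — applicable
  S \ del = {clear(f)}
  ∪ add   = {clear(f), holding(a)}

== RESULT ==
["clear(f)", "holding(a)"]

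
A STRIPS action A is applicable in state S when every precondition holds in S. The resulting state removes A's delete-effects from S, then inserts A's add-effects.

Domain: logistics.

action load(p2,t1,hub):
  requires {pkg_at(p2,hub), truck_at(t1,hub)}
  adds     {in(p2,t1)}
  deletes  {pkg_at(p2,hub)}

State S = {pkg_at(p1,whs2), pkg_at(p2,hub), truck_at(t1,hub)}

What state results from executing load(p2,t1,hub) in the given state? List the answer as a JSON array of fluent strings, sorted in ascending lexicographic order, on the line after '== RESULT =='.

Compute (S \ del) ∪ add:
  pre ⊆ S: {pkg_at(p2,hub), truck_at(t1,hub)} ⊆ S  — applicable
  S \ del = {pkg_at(p1,whs2), truck_at(t1,hub)}
  ∪ add   = {in(p2,t1), pkg_at(p1,whs2), truck_at(t1,hub)}

== RESULT ==
["in(p2,t1)", "pkg_at(p1,whs2)", "truck_at(t1,hub)"]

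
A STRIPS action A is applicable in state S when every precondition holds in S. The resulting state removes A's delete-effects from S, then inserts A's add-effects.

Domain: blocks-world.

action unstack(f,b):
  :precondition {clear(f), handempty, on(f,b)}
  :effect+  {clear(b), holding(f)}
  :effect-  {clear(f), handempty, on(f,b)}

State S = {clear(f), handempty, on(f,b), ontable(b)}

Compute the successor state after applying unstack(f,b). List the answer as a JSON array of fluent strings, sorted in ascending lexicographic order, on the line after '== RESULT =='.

Compute (S \ del) ∪ add:
  pre ⊆ S: {clear(f), handempty, on(f,b)} ⊆ S  — applicable
  S \ del = {ontable(b)}
  ∪ add   = {clear(b), holding(f), ontable(b)}

== RESULT ==
["clear(b)", "holding(f)", "ontable(b)"]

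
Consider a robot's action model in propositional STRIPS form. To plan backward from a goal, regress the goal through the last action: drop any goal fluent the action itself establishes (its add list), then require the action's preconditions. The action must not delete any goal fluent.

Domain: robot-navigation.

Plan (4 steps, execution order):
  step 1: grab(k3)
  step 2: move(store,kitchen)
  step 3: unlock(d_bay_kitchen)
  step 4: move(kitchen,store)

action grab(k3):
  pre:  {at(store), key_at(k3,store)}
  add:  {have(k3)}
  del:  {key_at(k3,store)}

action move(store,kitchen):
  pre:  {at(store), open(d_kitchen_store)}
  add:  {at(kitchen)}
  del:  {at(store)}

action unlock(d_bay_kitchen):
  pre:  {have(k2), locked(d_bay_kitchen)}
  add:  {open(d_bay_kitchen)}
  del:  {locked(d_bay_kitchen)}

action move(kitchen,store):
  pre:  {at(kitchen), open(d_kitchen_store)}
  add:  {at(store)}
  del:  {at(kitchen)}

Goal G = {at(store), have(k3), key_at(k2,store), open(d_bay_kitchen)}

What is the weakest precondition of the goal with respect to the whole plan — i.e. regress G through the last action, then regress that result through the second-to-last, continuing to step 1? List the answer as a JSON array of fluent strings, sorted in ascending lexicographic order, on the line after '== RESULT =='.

Work backward from the goal:
  through step 4 (move(kitchen,store)): drop {at(store)}, keep {have(k3), key_at(k2,store), open(d_bay_kitchen)}, require {at(kitchen), open(d_kitchen_store)}
    → {at(kitchen), have(k3), key_at(k2,store), open(d_bay_kitchen), open(d_kitchen_store)}
  through step 3 (unlock(d_bay_kitchen)): drop {open(d_bay_kitchen)}, keep {at(kitchen), have(k3), key_at(k2,store), open(d_kitchen_store)}, require {have(k2), locked(d_bay_kitchen)}
    → {at(kitchen), have(k2), have(k3), key_at(k2,store), locked(d_bay_kitchen), open(d_kitchen_store)}
  through step 2 (move(store,kitchen)): drop {at(kitchen)}, keep {have(k2), have(k3), key_at(k2,store), locked(d_bay_kitchen), open(d_kitchen_store)}, require {at(store), open(d_kitchen_store)}
    → {at(store), have(k2), have(k3), key_at(k2,store), locked(d_bay_kitchen), open(d_kitchen_store)}
  through step 1 (grab(k3)): drop {have(k3)}, keep {at(store), have(k2), key_at(k2,store), locked(d_bay_kitchen), open(d_kitchen_store)}, require {at(store), key_at(k3,store)}
    → {at(store), have(k2), key_at(k2,store), key_at(k3,store), locked(d_bay_kitchen), open(d_kitchen_store)}

== RESULT ==
["at(store)", "have(k2)", "key_at(k2,store)", "key_at(k3,store)", "locked(d_bay_kitchen)", "open(d_kitchen_store)"]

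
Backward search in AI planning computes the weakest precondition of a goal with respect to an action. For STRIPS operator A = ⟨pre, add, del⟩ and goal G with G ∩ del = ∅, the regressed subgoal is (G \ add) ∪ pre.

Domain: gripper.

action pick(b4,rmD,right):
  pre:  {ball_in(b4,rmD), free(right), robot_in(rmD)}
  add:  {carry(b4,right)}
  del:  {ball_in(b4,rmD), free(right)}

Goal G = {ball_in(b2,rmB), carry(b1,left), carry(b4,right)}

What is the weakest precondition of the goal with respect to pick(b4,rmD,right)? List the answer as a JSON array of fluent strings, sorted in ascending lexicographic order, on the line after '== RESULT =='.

Compute (G \ add) ∪ pre:
  G ∩ del = {}  (empty — regression defined)
  G \ add = {ball_in(b2,rmB), carry(b1,left), carry(b4,right)} \ {carry(b4,right)} = {ball_in(b2,rmB), carry(b1,left)}
  ∪ pre   = {ball_in(b2,rmB), carry(b1,left)} ∪ {ball_in(b4,rmD), free(right), robot_in(rmD)}
          = {ball_in(b2,rmB), ball_in(b4,rmD), carry(b1,left), free(right), robot_in(rmD)}

== RESULT ==
["ball_in(b2,rmB)", "ball_in(b4,rmD)", "carry(b1,left)", "free(right)", "robot_in(rmD)"]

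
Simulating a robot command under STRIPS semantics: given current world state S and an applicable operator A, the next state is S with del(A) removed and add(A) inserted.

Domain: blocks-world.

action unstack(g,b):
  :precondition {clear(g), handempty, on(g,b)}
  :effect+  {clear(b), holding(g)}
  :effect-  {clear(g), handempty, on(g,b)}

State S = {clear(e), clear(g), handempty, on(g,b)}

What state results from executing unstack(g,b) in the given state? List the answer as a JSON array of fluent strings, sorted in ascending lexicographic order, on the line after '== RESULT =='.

Progress:
  pre ⊆ S: {clear(g), handempty, on(g,b)} ⊆ S  — applicable
  S \ del = {clear(e)}
  ∪ add   = {clear(b), clear(e), holding(g)}

== RESULT ==
["clear(b)", "clear(e)", "holding(g)"]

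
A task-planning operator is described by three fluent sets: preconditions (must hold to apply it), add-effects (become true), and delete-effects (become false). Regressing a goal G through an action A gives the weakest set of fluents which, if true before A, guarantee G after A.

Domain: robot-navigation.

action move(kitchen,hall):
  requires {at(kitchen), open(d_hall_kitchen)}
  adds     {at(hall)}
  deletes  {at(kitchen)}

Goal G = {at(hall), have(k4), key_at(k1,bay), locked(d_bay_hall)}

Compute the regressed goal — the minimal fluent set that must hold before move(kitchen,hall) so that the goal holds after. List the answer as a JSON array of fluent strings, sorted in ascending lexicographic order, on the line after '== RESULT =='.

Regress:
  G ∩ del = {}  (empty — regression defined)
  G \ add = {at(hall), have(k4), key_at(k1,bay), locked(d_bay_hall)} \ {at(hall)} = {have(k4), key_at(k1,bay), locked(d_bay_hall)}
  ∪ pre   = {have(k4), key_at(k1,bay), locked(d_bay_hall)} ∪ {at(kitchen), open(d_hall_kitchen)}
          = {at(kitchen), have(k4), key_at(k1,bay), locked(d_bay_hall), open(d_hall_kitchen)}

== RESULT ==
["at(kitchen)", "have(k4)", "key_at(k1,bay)", "locked(d_bay_hall)", "open(d_hall_kitchen)"]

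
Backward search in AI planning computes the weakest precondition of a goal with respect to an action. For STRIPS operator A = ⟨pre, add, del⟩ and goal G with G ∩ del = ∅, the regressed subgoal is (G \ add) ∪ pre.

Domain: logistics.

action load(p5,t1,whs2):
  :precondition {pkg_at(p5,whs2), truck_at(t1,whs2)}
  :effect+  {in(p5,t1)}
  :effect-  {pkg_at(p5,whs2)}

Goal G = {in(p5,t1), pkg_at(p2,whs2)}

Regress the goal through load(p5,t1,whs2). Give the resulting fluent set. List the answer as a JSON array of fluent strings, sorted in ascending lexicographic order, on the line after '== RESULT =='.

Regress:
  G ∩ del = {}  (empty — regression defined)
  G \ add = {in(p5,t1), pkg_at(p2,whs2)} \ {in(p5,t1)} = {pkg_at(p2,whs2)}
  ∪ pre   = {pkg_at(p2,whs2)} ∪ {pkg_at(p5,whs2), truck_at(t1,whs2)}
          = {pkg_at(p2,whs2), pkg_at(p5,whs2), truck_at(t1,whs2)}

== RESULT ==
["pkg_at(p2,whs2)", "pkg_at(p5,whs2)", "truck_at(t1,whs2)"]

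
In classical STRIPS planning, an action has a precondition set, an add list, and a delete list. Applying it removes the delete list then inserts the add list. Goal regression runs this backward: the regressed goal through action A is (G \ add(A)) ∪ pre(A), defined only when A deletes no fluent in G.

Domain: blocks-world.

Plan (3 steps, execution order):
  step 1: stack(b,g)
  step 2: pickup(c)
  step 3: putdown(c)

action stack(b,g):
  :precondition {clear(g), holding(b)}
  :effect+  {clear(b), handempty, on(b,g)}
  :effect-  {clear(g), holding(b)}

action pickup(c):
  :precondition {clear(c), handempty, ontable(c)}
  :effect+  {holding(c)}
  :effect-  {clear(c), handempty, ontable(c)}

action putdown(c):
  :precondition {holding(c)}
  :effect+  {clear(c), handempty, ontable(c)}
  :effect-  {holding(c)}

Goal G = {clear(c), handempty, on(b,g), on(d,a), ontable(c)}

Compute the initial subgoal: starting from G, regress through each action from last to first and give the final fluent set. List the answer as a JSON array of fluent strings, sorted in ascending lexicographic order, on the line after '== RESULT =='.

Regress step by step:
  through step 3 (putdown(c)): drop {clear(c), handempty, ontable(c)}, keep {on(b,g), on(d,a)}, require {holding(c)}
    → {holding(c), on(b,g), on(d,a)}
  through step 2 (pickup(c)): drop {holding(c)}, keep {on(b,g), on(d,a)}, require {clear(c), handempty, ontable(c)}
    → {clear(c), handempty, on(b,g), on(d,a), ontable(c)}
  through step 1 (stack(b,g)): drop {handempty, on(b,g)}, keep {clear(c), on(d,a), ontable(c)}, require {clear(g), holding(b)}
    → {clear(c), clear(g), holding(b), on(d,a), ontable(c)}

== RESULT ==
["clear(c)", "clear(g)", "holding(b)", "on(d,a)", "ontable(c)"]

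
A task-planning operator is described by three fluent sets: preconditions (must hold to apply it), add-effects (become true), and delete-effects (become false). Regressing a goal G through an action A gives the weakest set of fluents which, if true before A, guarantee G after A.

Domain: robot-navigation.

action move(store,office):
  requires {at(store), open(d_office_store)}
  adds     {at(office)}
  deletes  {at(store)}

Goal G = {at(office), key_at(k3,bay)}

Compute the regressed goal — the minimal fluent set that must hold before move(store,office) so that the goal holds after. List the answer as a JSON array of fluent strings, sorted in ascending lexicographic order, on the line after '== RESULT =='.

Regress:
  G ∩ del = {}  (empty — regression defined)
  G \ add = {at(office), key_at(k3,bay)} \ {at(office)} = {key_at(k3,bay)}
  ∪ pre   = {key_at(k3,bay)} ∪ {at(store), open(d_office_store)}
          = {at(store), key_at(k3,bay), open(d_office_store)}

== RESULT ==
["at(store)", "key_at(k3,bay)", "open(d_office_store)"]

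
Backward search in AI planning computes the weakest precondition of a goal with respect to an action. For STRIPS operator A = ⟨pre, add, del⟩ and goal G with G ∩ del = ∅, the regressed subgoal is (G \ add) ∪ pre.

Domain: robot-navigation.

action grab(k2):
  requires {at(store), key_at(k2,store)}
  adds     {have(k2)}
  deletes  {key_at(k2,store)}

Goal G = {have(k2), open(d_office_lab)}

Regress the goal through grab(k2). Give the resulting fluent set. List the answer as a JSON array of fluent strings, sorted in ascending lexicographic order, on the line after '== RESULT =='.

Regress:
  G ∩ del = {}  (empty — regression defined)
  G \ add = {have(k2), open(d_office_lab)} \ {have(k2)} = {open(d_office_lab)}
  ∪ pre   = {open(d_office_lab)} ∪ {at(store), key_at(k2,store)}
          = {at(store), key_at(k2,store), open(d_office_lab)}

== RESULT ==
["at(store)", "key_at(k2,store)", "open(d_office_lab)"]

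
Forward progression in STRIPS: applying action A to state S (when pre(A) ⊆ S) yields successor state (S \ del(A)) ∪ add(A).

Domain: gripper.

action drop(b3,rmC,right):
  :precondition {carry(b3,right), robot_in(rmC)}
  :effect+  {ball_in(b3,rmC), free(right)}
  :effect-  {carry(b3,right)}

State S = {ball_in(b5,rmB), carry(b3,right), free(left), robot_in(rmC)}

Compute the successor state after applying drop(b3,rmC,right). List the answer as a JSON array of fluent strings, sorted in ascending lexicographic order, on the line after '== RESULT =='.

Progress:
  pre ⊆ S: {carry(b3,right), robot_in(rmC)} ⊆ S  — applicable
  S \ del = {ball_in(b5,rmB), free(left), robot_in(rmC)}
  ∪ add   = {ball_in(b3,rmC), ball_in(b5,rmB), free(left), free(right), robot_in(rmC)}

== RESULT ==
["ball_in(b3,rmC)", "ball_in(b5,rmB)", "free(left)", "free(right)", "robot_in(rmC)"]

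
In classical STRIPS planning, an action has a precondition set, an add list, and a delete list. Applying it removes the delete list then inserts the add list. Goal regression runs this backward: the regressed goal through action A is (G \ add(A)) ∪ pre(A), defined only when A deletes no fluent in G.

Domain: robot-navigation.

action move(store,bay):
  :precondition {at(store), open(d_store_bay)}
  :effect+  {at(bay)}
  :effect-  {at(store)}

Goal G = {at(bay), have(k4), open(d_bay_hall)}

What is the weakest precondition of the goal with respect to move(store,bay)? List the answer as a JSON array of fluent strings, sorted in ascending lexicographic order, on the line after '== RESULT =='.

Compute (G \ add) ∪ pre:
  G ∩ del = {}  (empty — regression defined)
  G \ add = {at(bay), have(k4), open(d_bay_hall)} \ {at(bay)} = {have(k4), open(d_bay_hall)}
  ∪ pre   = {have(k4), open(d_bay_hall)} ∪ {at(store), open(d_store_bay)}
          = {at(store), have(k4), open(d_bay_hall), open(d_store_bay)}

== RESULT ==
["at(store)", "have(k4)", "open(d_bay_hall)", "open(d_store_bay)"]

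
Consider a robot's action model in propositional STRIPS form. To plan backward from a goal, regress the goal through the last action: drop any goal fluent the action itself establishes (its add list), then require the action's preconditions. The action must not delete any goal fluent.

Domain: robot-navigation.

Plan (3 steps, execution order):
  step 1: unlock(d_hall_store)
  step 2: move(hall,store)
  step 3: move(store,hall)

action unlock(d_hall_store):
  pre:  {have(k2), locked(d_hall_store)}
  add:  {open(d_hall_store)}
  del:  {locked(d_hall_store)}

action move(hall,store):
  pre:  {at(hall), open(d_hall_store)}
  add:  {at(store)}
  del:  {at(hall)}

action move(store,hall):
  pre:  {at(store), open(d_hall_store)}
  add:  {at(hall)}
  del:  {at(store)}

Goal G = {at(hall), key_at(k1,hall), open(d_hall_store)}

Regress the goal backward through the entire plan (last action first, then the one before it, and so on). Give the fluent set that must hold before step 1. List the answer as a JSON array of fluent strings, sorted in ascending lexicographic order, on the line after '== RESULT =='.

Work backward from the goal:
  through step 3 (move(store,hall)): drop {at(hall)}, keep {key_at(k1,hall), open(d_hall_store)}, require {at(store), open(d_hall_store)}
    → {at(store), key_at(k1,hall), open(d_hall_store)}
  through step 2 (move(hall,store)): drop {at(store)}, keep {key_at(k1,hall), open(d_hall_store)}, require {at(hall), open(d_hall_store)}
    → {at(hall), key_at(k1,hall), open(d_hall_store)}
  through step 1 (unlock(d_hall_store)): drop {open(d_hall_store)}, keep {at(hall), key_at(k1,hall)}, require {have(k2), locked(d_hall_store)}
    → {at(hall), have(k2), key_at(k1,hall), locked(d_hall_store)}

== RESULT ==
["at(hall)", "have(k2)", "key_at(k1,hall)", "locked(d_hall_store)"]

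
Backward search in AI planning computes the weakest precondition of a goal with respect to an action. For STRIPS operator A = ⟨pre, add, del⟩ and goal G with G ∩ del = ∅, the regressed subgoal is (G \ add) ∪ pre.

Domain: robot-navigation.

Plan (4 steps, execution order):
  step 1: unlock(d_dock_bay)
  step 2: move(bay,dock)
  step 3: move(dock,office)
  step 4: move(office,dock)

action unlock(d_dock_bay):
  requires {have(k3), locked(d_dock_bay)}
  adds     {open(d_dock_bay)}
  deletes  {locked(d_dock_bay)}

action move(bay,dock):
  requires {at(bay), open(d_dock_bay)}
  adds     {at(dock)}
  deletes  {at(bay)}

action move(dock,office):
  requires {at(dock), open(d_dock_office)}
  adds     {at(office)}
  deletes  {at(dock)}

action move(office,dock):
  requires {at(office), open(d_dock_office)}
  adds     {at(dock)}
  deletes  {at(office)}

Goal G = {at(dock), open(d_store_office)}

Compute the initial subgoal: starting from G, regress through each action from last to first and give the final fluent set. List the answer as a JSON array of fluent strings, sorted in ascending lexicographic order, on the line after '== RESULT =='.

Regress step by step:
  through step 4 (move(office,dock)): drop {at(dock)}, keep {open(d_store_office)}, require {at(office), open(d_dock_office)}
    → {at(office), open(d_dock_office), open(d_store_office)}
  through step 3 (move(dock,office)): drop {at(office)}, keep {open(d_dock_office), open(d_store_office)}, require {at(dock), open(d_dock_office)}
    → {at(dock), open(d_dock_office), open(d_store_office)}
  through step 2 (move(bay,dock)): drop {at(dock)}, keep {open(d_dock_office), open(d_store_office)}, require {at(bay), open(d_dock_bay)}
    → {at(bay), open(d_dock_bay), open(d_dock_office), open(d_store_office)}
  through step 1 (unlock(d_dock_bay)): drop {open(d_dock_bay)}, keep {at(bay), open(d_dock_office), open(d_store_office)}, require {have(k3), locked(d_dock_bay)}
    → {at(bay), have(k3), locked(d_dock_bay), open(d_dock_office), open(d_store_office)}

== RESULT ==
["at(bay)", "have(k3)", "locked(d_dock_bay)", "open(d_dock_office)", "open(d_store_office)"]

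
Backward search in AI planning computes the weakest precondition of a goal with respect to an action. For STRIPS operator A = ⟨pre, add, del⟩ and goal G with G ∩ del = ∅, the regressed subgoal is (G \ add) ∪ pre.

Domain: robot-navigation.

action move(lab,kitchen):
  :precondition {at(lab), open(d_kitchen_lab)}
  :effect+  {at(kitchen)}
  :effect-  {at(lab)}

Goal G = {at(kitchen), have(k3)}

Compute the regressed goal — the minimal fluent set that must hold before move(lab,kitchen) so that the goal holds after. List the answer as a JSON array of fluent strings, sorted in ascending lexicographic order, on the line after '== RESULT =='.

Compute (G \ add) ∪ pre:
  G ∩ del = {}  (empty — regression defined)
  G \ add = {at(kitchen), have(k3)} \ {at(kitchen)} = {have(k3)}
  ∪ pre   = {have(k3)} ∪ {at(lab), open(d_kitchen_lab)}
          = {at(lab), have(k3), open(d_kitchen_lab)}

== RESULT ==
["at(lab)", "have(k3)", "open(d_kitchen_lab)"]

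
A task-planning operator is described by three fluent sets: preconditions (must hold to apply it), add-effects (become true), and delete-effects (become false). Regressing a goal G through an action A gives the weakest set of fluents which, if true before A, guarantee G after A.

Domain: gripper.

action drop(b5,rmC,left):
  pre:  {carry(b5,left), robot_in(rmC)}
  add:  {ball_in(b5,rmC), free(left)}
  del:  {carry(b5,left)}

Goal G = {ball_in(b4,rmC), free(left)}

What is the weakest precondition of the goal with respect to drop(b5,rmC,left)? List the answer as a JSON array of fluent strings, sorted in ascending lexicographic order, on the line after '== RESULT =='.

Regress:
  G ∩ del = {}  (empty — regression defined)
  G \ add = {ball_in(b4,rmC), free(left)} \ {ball_in(b5,rmC), free(left)} = {ball_in(b4,rmC)}
  ∪ pre   = {ball_in(b4,rmC)} ∪ {carry(b5,left), robot_in(rmC)}
          = {ball_in(b4,rmC), carry(b5,left), robot_in(rmC)}

== RESULT ==
["ball_in(b4,rmC)", "carry(b5,left)", "robot_in(rmC)"]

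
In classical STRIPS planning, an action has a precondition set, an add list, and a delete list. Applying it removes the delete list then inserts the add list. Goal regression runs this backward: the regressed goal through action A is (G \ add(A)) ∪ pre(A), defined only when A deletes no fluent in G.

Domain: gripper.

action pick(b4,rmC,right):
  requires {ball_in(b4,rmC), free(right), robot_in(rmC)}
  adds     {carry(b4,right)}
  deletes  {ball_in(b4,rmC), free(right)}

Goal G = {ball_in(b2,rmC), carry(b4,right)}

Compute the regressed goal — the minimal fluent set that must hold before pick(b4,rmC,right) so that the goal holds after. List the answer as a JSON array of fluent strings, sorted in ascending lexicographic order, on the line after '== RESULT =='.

Regress:
  G ∩ del = {}  (empty — regression defined)
  G \ add = {ball_in(b2,rmC), carry(b4,right)} \ {carry(b4,right)} = {ball_in(b2,rmC)}
  ∪ pre   = {ball_in(b2,rmC)} ∪ {ball_in(b4,rmC), free(right), robot_in(rmC)}
          = {ball_in(b2,rmC), ball_in(b4,rmC), free(right), robot_in(rmC)}

== RESULT ==
["ball_in(b2,rmC)", "ball_in(b4,rmC)", "free(right)", "robot_in(rmC)"]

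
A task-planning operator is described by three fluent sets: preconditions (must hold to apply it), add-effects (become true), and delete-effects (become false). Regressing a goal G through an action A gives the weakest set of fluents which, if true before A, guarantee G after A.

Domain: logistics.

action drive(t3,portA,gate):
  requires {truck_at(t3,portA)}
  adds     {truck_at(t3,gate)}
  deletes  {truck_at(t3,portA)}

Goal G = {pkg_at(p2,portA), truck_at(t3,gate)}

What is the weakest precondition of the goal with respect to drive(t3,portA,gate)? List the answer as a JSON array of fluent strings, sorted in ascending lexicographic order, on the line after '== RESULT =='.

Compute (G \ add) ∪ pre:
  G ∩ del = {}  (empty — regression defined)
  G \ add = {pkg_at(p2,portA), truck_at(t3,gate)} \ {truck_at(t3,gate)} = {pkg_at(p2,portA)}
  ∪ pre   = {pkg_at(p2,portA)} ∪ {truck_at(t3,portA)}
          = {pkg_at(p2,portA), truck_at(t3,portA)}

== RESULT ==
["pkg_at(p2,portA)", "truck_at(t3,portA)"]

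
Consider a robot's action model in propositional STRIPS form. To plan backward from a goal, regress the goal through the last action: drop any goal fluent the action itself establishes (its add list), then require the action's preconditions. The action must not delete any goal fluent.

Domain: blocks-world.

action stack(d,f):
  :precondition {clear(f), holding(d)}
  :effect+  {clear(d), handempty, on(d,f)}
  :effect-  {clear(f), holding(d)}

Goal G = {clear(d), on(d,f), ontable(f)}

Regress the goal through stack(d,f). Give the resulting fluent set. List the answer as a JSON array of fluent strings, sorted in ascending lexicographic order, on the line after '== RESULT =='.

Compute (G \ add) ∪ pre:
  G ∩ del = {}  (empty — regression defined)
  G \ add = {clear(d), on(d,f), ontable(f)} \ {clear(d), handempty, on(d,f)} = {ontable(f)}
  ∪ pre   = {ontable(f)} ∪ {clear(f), holding(d)}
          = {clear(f), holding(d), ontable(f)}

== RESULT ==
["clear(f)", "holding(d)", "ontable(f)"]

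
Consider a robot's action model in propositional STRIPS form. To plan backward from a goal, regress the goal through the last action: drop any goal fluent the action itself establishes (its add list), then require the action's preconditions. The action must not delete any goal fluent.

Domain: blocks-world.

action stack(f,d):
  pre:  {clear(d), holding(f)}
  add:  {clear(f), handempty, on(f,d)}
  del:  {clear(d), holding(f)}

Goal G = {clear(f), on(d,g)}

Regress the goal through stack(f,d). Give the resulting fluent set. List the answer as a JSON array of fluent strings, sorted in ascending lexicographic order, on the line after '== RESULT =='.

Regress:
  G ∩ del = {}  (empty — regression defined)
  G \ add = {clear(f), on(d,g)} \ {clear(f), handempty, on(f,d)} = {on(d,g)}
  ∪ pre   = {on(d,g)} ∪ {clear(d), holding(f)}
          = {clear(d), holding(f), on(d,g)}

== RESULT ==
["clear(d)", "holding(f)", "on(d,g)"]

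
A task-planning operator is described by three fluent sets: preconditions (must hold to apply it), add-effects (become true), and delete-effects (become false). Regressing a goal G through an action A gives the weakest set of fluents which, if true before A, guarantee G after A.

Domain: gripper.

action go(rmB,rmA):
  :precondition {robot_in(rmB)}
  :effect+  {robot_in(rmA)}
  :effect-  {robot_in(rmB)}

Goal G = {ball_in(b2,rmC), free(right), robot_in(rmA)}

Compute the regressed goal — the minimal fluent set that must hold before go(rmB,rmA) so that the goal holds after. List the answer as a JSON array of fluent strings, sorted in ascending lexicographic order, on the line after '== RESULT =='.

Regress:
  G ∩ del = {}  (empty — regression defined)
  G \ add = {ball_in(b2,rmC), free(right), robot_in(rmA)} \ {robot_in(rmA)} = {ball_in(b2,rmC), free(right)}
  ∪ pre   = {ball_in(b2,rmC), free(right)} ∪ {robot_in(rmB)}
          = {ball_in(b2,rmC), free(right), robot_in(rmB)}

== RESULT ==
["ball_in(b2,rmC)", "free(right)", "robot_in(rmB)"]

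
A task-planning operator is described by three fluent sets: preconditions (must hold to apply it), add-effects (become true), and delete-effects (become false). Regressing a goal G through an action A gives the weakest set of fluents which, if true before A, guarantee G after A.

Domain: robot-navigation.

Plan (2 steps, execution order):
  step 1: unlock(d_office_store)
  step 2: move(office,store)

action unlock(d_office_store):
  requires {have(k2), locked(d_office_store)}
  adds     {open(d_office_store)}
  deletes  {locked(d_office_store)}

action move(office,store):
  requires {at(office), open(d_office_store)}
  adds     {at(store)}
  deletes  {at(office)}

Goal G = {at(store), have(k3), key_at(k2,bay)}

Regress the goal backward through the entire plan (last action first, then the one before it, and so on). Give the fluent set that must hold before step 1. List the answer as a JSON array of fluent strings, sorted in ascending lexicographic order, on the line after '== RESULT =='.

Regress step by step:
  through step 2 (move(office,store)): drop {at(store)}, keep {have(k3), key_at(k2,bay)}, require {at(office), open(d_office_store)}
    → {at(office), have(k3), key_at(k2,bay), open(d_office_store)}
  through step 1 (unlock(d_office_store)): drop {open(d_office_store)}, keep {at(office), have(k3), key_at(k2,bay)}, require {have(k2), locked(d_office_store)}
    → {at(office), have(k2), have(k3), key_at(k2,bay), locked(d_office_store)}

== RESULT ==
["at(office)", "have(k2)", "have(k3)", "key_at(k2,bay)", "locked(d_office_store)"]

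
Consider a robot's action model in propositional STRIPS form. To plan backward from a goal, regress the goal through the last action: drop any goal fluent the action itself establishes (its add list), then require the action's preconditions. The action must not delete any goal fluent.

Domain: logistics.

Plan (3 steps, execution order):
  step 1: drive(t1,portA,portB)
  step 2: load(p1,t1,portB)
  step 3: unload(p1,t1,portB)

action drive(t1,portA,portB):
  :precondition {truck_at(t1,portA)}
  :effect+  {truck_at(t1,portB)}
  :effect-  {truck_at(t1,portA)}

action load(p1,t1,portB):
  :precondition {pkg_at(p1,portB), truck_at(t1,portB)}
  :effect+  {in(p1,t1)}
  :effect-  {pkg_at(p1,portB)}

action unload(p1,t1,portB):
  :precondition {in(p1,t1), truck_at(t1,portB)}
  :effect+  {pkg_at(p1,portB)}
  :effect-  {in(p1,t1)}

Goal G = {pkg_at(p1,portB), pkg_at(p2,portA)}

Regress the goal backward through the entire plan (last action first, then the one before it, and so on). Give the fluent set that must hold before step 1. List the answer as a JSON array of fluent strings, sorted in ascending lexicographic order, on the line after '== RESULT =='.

Regress step by step:
  through step 3 (unload(p1,t1,portB)): drop {pkg_at(p1,portB)}, keep {pkg_at(p2,portA)}, require {in(p1,t1), truck_at(t1,portB)}
    → {in(p1,t1), pkg_at(p2,portA), truck_at(t1,portB)}
  through step 2 (load(p1,t1,portB)): drop {in(p1,t1)}, keep {pkg_at(p2,portA), truck_at(t1,portB)}, require {pkg_at(p1,portB), truck_at(t1,portB)}
    → {pkg_at(p1,portB), pkg_at(p2,portA), truck_at(t1,portB)}
  through step 1 (drive(t1,portA,portB)): drop {truck_at(t1,portB)}, keep {pkg_at(p1,portB), pkg_at(p2,portA)}, require {truck_at(t1,portA)}
    → {pkg_at(p1,portB), pkg_at(p2,portA), truck_at(t1,portA)}

== RESULT ==
["pkg_at(p1,portB)", "pkg_at(p2,portA)", "truck_at(t1,portA)"]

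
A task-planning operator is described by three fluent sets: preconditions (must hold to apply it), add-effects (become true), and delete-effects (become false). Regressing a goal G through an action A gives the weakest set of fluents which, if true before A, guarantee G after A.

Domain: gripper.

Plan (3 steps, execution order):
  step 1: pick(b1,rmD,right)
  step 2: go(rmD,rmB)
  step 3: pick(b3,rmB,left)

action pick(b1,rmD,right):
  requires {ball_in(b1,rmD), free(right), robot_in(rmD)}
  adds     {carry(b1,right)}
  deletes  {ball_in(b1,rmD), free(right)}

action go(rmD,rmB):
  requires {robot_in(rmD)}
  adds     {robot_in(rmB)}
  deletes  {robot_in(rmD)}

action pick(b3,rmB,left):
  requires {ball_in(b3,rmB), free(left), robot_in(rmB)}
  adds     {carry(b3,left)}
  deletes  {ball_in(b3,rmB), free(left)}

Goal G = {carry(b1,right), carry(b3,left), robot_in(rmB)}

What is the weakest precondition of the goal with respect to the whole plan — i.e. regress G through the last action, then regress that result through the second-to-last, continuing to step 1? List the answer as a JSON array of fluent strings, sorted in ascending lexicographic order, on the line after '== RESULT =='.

Work backward from the goal:
  through step 3 (pick(b3,rmB,left)): drop {carry(b3,left)}, keep {carry(b1,right), robot_in(rmB)}, require {ball_in(b3,rmB), free(left), robot_in(rmB)}
    → {ball_in(b3,rmB), carry(b1,right), free(left), robot_in(rmB)}
  through step 2 (go(rmD,rmB)): drop {robot_in(rmB)}, keep {ball_in(b3,rmB), carry(b1,right), free(left)}, require {robot_in(rmD)}
    → {ball_in(b3,rmB), carry(b1,right), free(left), robot_in(rmD)}
  through step 1 (pick(b1,rmD,right)): drop {carry(b1,right)}, keep {ball_in(b3,rmB), free(left), robot_in(rmD)}, require {ball_in(b1,rmD), free(right), robot_in(rmD)}
    → {ball_in(b1,rmD), ball_in(b3,rmB), free(left), free(right), robot_in(rmD)}

== RESULT ==
["ball_in(b1,rmD)", "ball_in(b3,rmB)", "free(left)", "free(right)", "robot_in(rmD)"]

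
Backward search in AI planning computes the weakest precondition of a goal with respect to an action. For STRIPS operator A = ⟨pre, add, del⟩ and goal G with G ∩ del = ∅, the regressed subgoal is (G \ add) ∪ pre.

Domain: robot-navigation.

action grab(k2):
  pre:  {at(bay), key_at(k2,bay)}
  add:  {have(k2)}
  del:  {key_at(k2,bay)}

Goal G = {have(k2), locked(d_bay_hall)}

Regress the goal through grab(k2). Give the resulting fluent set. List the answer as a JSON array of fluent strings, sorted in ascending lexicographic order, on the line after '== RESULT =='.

Compute (G \ add) ∪ pre:
  G ∩ del = {}  (empty — regression defined)
  G \ add = {have(k2), locked(d_bay_hall)} \ {have(k2)} = {locked(d_bay_hall)}
  ∪ pre   = {locked(d_bay_hall)} ∪ {at(bay), key_at(k2,bay)}
          = {at(bay), key_at(k2,bay), locked(d_bay_hall)}

== RESULT ==
["at(bay)", "key_at(k2,bay)", "locked(d_bay_hall)"]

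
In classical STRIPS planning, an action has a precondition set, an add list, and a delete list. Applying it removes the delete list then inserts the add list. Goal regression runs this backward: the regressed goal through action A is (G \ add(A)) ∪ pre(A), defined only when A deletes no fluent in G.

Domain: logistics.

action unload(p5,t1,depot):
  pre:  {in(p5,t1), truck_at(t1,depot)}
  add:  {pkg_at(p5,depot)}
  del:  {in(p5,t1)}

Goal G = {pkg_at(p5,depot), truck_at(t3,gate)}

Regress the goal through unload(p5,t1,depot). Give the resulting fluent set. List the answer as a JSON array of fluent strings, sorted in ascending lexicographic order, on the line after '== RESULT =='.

Regress:
  G ∩ del = {}  (empty — regression defined)
  G \ add = {pkg_at(p5,depot), truck_at(t3,gate)} \ {pkg_at(p5,depot)} = {truck_at(t3,gate)}
  ∪ pre   = {truck_at(t3,gate)} ∪ {in(p5,t1), truck_at(t1,depot)}
          = {in(p5,t1), truck_at(t1,depot), truck_at(t3,gate)}

== RESULT ==
["in(p5,t1)", "truck_at(t1,depot)", "truck_at(t3,gate)"]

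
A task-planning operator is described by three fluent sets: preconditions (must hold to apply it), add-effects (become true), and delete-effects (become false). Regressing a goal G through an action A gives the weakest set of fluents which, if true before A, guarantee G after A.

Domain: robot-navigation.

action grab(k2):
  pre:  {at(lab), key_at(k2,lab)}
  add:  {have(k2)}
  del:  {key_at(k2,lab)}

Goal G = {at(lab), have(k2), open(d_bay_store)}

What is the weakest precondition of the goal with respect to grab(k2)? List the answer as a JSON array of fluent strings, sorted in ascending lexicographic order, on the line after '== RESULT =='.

Compute (G \ add) ∪ pre:
  G ∩ del = {}  (empty — regression defined)
  G \ add = {at(lab), have(k2), open(d_bay_store)} \ {have(k2)} = {at(lab), open(d_bay_store)}
  ∪ pre   = {at(lab), open(d_bay_store)} ∪ {at(lab), key_at(k2,lab)}
          = {at(lab), key_at(k2,lab), open(d_bay_store)}

== RESULT ==
["at(lab)", "key_at(k2,lab)", "open(d_bay_store)"]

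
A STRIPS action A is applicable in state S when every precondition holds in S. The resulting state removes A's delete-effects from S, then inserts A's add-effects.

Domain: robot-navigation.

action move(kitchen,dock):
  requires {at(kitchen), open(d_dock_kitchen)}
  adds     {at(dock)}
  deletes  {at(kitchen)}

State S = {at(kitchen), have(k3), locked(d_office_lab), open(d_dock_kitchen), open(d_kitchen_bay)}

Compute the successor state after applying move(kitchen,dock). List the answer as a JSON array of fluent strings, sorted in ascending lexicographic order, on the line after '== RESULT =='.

Compute (S \ del) ∪ add:
  pre ⊆ S: {at(kitchen), open(d_dock_kitchen)} ⊆ S  — applicable
  S \ del = {have(k3), locked(d_office_lab), open(d_dock_kitchen), open(d_kitchen_bay)}
  ∪ add   = {at(dock), have(k3), locked(d_office_lab), open(d_dock_kitchen), open(d_kitchen_bay)}

== RESULT ==
["at(dock)", "have(k3)", "locked(d_office_lab)", "open(d_dock_kitchen)", "open(d_kitchen_bay)"]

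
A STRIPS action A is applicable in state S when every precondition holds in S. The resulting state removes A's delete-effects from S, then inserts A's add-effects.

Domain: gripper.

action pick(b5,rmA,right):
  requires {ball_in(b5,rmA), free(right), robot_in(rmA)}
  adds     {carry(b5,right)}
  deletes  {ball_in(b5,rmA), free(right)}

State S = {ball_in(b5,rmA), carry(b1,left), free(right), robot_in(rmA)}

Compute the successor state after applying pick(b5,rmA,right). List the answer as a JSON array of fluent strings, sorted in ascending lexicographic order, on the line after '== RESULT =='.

Progress:
  pre ⊆ S: {ball_in(b5,rmA), free(right), robot_in(rmA)} ⊆ S  — applicable
  S \ del = {carry(b1,left), robot_in(rmA)}
  ∪ add   = {carry(b1,left), carry(b5,right), robot_in(rmA)}

== RESULT ==
["carry(b1,left)", "carry(b5,right)", "robot_in(rmA)"]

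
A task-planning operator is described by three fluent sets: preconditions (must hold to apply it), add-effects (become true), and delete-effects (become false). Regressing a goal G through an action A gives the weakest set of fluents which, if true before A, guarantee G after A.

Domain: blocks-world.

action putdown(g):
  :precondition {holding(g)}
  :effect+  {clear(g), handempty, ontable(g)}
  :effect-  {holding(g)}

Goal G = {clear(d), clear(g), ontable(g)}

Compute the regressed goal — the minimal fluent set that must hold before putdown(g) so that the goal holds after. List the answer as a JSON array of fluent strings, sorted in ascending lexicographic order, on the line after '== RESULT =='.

Regress:
  G ∩ del = {}  (empty — regression defined)
  G \ add = {clear(d), clear(g), ontable(g)} \ {clear(g), handempty, ontable(g)} = {clear(d)}
  ∪ pre   = {clear(d)} ∪ {holding(g)}
          = {clear(d), holding(g)}

== RESULT ==
["clear(d)", "holding(g)"]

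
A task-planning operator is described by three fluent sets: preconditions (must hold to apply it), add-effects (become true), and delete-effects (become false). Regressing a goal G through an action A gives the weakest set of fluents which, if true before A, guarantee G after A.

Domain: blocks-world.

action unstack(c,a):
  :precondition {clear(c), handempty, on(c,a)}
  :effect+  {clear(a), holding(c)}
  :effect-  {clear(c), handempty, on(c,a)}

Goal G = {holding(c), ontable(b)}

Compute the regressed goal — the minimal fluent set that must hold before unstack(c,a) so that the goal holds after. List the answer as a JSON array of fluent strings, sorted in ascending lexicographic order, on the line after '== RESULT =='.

Regress:
  G ∩ del = {}  (empty — regression defined)
  G \ add = {holding(c), ontable(b)} \ {clear(a), holding(c)} = {ontable(b)}
  ∪ pre   = {ontable(b)} ∪ {clear(c), handempty, on(c,a)}
          = {clear(c), handempty, on(c,a), ontable(b)}

== RESULT ==
["clear(c)", "handempty", "on(c,a)", "ontable(b)"]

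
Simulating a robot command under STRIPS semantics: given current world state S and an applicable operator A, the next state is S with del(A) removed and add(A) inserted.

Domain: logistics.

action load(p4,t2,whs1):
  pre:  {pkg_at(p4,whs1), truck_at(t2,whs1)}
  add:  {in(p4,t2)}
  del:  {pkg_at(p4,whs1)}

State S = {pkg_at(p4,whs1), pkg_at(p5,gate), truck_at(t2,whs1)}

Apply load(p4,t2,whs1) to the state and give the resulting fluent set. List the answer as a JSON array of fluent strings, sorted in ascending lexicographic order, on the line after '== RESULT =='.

Progress:
  pre ⊆ S: {pkg_at(p4,whs1), truck_at(t2,whs1)} ⊆ S  — applicable
  S \ del = {pkg_at(p5,gate), truck_at(t2,whs1)}
  ∪ add   = {in(p4,t2), pkg_at(p5,gate), truck_at(t2,whs1)}

== RESULT ==
["in(p4,t2)", "pkg_at(p5,gate)", "truck_at(t2,whs1)"]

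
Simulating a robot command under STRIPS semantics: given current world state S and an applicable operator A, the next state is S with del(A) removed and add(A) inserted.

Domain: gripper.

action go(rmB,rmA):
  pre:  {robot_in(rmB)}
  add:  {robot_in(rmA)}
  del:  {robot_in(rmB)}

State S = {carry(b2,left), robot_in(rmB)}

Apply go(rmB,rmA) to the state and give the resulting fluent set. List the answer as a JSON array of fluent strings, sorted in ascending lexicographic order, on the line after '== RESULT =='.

Progress:
  pre ⊆ S: {robot_in(rmB)} ⊆ S  — applicable
  S \ del = {carry(b2,left)}
  ∪ add   = {carry(b2,left), robot_in(rmA)}

== RESULT ==
["carry(b2,left)", "robot_in(rmA)"]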